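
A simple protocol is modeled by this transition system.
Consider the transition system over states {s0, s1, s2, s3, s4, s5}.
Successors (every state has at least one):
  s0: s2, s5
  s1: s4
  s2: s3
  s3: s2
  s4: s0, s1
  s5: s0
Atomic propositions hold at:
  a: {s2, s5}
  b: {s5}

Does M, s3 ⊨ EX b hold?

Sat(EX b) = {s : some successor in {s5}} = {s0}
s3 ∉ Sat(EX b) = {s0}, so the formula does not hold at s3.

No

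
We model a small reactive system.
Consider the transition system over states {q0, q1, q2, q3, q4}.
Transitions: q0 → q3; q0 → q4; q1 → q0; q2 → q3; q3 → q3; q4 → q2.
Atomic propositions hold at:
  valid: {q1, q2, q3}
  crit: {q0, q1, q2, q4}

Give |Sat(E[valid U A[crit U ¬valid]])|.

Sat(¬valid) = {q0, q4}
A[crit U ¬valid]: least fixpoint, start Z0 = Sat(¬valid) = {q0, q4}, add states in Sat(crit) with every successor in Z. Z1 = {q0, q1, q4}; fixed.
Sat(A[crit U ¬valid]) = {q0, q1, q4}
E[valid U A[crit U ¬valid]]: least fixpoint, start Z0 = Sat(A[crit U ¬valid]) = {q0, q1, q4}, add states in Sat(valid) with some successor in Z. Already a fixed point.
Sat(E[valid U A[crit U ¬valid]]) = {q0, q1, q4}
|Sat(E[valid U A[crit U ¬valid]])| = |{q0, q1, q4}| = 3.

3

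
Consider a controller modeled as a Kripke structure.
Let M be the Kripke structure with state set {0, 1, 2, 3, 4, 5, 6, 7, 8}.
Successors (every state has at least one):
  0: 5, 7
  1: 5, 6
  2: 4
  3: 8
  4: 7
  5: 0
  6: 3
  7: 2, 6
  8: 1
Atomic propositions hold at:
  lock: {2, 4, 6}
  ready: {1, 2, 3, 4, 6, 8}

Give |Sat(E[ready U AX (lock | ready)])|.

7

Sat(lock | ready) = {1, 2, 3, 4, 6, 8}
Sat(AX (lock | ready)) = {s : every successor in {1, 2, 3, 4, 6, 8}} = {2, 3, 6, 7, 8}
E[ready U AX (lock | ready)]: least fixpoint, start Z0 = Sat(AX (lock | ready)) = {2, 3, 6, 7, 8}, add states in Sat(ready) with some successor in Z. Z1 = {1, 2, 3, 4, 6, 7, 8}; fixed.
Sat(E[ready U AX (lock | ready)]) = {1, 2, 3, 4, 6, 7, 8}
|Sat(E[ready U AX (lock | ready)])| = |{1, 2, 3, 4, 6, 7, 8}| = 7.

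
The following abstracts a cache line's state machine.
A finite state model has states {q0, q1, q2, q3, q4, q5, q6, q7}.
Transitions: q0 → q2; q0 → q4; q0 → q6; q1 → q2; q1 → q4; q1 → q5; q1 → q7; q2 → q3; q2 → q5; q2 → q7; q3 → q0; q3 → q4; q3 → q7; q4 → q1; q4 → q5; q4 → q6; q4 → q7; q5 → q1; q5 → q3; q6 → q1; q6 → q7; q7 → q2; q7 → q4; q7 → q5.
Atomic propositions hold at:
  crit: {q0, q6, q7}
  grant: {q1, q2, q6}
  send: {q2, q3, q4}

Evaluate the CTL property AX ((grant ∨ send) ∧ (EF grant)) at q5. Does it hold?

Yes

Sat(grant ∨ send) = {q1, q2, q3, q4, q6}
EF grant: least fixpoint, start Z0 = {q1, q2, q6}, add states with some successor in Z. Z1 = {q0, q1, q2, q4, q5, q6, q7}; Z2 = {q0, q1, q2, q3, q4, q5, q6, q7}; fixed.
Sat(EF grant) = {q0, q1, q2, q3, q4, q5, q6, q7}
Sat((grant ∨ send) ∧ (EF grant)) = {q1, q2, q3, q4, q6}
Sat(AX ((grant ∨ send) ∧ (EF grant))) = {s : every successor in {q1, q2, q3, q4, q6}} = {q0, q5}
q5 ∈ Sat(AX ((grant ∨ send) ∧ (EF grant))) = {q0, q5}, so the formula holds at q5.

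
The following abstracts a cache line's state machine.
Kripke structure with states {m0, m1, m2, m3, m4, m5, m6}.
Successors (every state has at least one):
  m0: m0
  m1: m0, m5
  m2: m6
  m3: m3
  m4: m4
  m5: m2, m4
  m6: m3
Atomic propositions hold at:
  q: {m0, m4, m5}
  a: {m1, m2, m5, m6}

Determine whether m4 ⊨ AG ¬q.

No

Sat(¬q) = {m1, m2, m3, m6}
AG ¬q: greatest fixpoint, start Z0 = {m1, m2, m3, m6}, keep only states in Sat with every successor in Z. Z1 = {m2, m3, m6}; fixed.
Sat(AG ¬q) = {m2, m3, m6}
m4 ∉ Sat(AG ¬q) = {m2, m3, m6}, so the formula does not hold at m4.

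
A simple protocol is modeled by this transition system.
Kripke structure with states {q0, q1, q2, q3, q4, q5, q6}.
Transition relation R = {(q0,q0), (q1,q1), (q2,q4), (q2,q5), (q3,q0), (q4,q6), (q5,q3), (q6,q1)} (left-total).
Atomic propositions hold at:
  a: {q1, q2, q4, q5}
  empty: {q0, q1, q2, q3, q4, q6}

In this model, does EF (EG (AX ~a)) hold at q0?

Sat(~a) = {q0, q3, q6}
Sat(AX ~a) = {s : every successor in {q0, q3, q6}} = {q0, q3, q4, q5}
EG (AX ~a): greatest fixpoint, start Z0 = {q0, q3, q4, q5}, keep only states in Sat with some successor in Z. Z1 = {q0, q3, q5}; fixed.
Sat(EG (AX ~a)) = {q0, q3, q5}
EF (EG (AX ~a)): least fixpoint, start Z0 = {q0, q3, q5}, add states with some successor in Z. Z1 = {q0, q2, q3, q5}; fixed.
Sat(EF (EG (AX ~a))) = {q0, q2, q3, q5}
q0 ∈ Sat(EF (EG (AX ~a))) = {q0, q2, q3, q5}, so the formula holds at q0.

Yes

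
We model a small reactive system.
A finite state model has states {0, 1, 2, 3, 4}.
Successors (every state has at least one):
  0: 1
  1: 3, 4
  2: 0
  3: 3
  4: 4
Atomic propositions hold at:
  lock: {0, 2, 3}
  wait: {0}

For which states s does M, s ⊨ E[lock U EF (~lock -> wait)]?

{0, 1, 2, 3}

Sat(~lock) = {1, 4}
Sat(~lock -> wait) = {0, 2, 3}
EF (~lock -> wait): least fixpoint, start Z0 = {0, 2, 3}, add states with some successor in Z. Z1 = {0, 1, 2, 3}; fixed.
Sat(EF (~lock -> wait)) = {0, 1, 2, 3}
E[lock U EF (~lock -> wait)]: least fixpoint, start Z0 = Sat(EF (~lock -> wait)) = {0, 1, 2, 3}, add states in Sat(lock) with some successor in Z. Already a fixed point.
Sat(E[lock U EF (~lock -> wait)]) = {0, 1, 2, 3}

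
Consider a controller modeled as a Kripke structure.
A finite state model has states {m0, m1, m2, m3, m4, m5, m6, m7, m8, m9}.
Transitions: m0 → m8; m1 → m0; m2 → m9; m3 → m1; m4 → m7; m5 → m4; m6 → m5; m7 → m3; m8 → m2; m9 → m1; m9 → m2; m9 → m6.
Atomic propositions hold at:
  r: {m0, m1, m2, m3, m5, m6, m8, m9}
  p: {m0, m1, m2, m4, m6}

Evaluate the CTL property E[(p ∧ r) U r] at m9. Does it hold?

Sat(p ∧ r) = {m0, m1, m2, m6}
E[(p ∧ r) U r]: least fixpoint, start Z0 = Sat(r) = {m0, m1, m2, m3, m5, m6, m8, m9}, add states in Sat(p ∧ r) with some successor in Z. Already a fixed point.
Sat(E[(p ∧ r) U r]) = {m0, m1, m2, m3, m5, m6, m8, m9}
m9 ∈ Sat(E[(p ∧ r) U r]) = {m0, m1, m2, m3, m5, m6, m8, m9}, so the formula holds at m9.

Yes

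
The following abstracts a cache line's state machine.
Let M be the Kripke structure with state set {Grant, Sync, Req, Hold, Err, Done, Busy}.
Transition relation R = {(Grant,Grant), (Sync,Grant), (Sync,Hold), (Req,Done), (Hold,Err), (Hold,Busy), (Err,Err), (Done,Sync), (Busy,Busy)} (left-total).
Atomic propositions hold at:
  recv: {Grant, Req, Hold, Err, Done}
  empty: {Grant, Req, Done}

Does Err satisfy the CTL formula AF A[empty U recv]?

Yes

A[empty U recv]: least fixpoint, start Z0 = Sat(recv) = {Grant, Req, Hold, Err, Done}, add states in Sat(empty) with every successor in Z. Already a fixed point.
Sat(A[empty U recv]) = {Grant, Req, Hold, Err, Done}
AF A[empty U recv]: least fixpoint, start Z0 = {Grant, Req, Hold, Err, Done}, add states with every successor in Z. Z1 = {Grant, Sync, Req, Hold, Err, Done}; fixed.
Sat(AF A[empty U recv]) = {Grant, Sync, Req, Hold, Err, Done}
Err ∈ Sat(AF A[empty U recv]) = {Grant, Sync, Req, Hold, Err, Done}, so the formula holds at Err.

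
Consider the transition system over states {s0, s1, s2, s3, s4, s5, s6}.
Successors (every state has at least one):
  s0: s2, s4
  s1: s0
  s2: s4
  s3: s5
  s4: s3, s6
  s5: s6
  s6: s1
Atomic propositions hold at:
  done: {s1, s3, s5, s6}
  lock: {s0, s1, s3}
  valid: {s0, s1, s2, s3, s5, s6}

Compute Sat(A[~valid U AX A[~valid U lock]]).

Sat(~valid) = {s4}
A[~valid U lock]: least fixpoint, start Z0 = Sat(lock) = {s0, s1, s3}, add states in Sat(~valid) with every successor in Z. Already a fixed point.
Sat(A[~valid U lock]) = {s0, s1, s3}
Sat(AX A[~valid U lock]) = {s : every successor in {s0, s1, s3}} = {s1, s6}
A[~valid U AX A[~valid U lock]]: least fixpoint, start Z0 = Sat(AX A[~valid U lock]) = {s1, s6}, add states in Sat(~valid) with every successor in Z. Already a fixed point.
Sat(A[~valid U AX A[~valid U lock]]) = {s1, s6}

{s1, s6}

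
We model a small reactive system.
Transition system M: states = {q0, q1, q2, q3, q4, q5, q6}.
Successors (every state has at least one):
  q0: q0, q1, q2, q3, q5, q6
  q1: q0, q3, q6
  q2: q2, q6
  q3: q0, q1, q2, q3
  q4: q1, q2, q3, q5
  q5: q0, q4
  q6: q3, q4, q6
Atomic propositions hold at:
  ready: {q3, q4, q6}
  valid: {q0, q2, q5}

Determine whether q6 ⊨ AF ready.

AF ready: least fixpoint, start Z0 = {q3, q4, q6}, add states with every successor in Z. Already a fixed point.
Sat(AF ready) = {q3, q4, q6}
q6 ∈ Sat(AF ready) = {q3, q4, q6}, so the formula holds at q6.

Yes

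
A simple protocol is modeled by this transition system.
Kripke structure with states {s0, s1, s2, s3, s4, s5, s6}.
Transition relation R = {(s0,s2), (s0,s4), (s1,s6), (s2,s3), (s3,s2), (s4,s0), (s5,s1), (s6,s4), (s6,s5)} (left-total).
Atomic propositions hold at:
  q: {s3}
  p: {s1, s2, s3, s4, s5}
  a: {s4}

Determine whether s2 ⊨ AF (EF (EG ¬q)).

Sat(¬q) = {s0, s1, s2, s4, s5, s6}
EG ¬q: greatest fixpoint, start Z0 = {s0, s1, s2, s4, s5, s6}, keep only states in Sat with some successor in Z. Z1 = {s0, s1, s4, s5, s6}; fixed.
Sat(EG ¬q) = {s0, s1, s4, s5, s6}
EF (EG ¬q): least fixpoint, start Z0 = {s0, s1, s4, s5, s6}, add states with some successor in Z. Already a fixed point.
Sat(EF (EG ¬q)) = {s0, s1, s4, s5, s6}
AF (EF (EG ¬q)): least fixpoint, start Z0 = {s0, s1, s4, s5, s6}, add states with every successor in Z. Already a fixed point.
Sat(AF (EF (EG ¬q))) = {s0, s1, s4, s5, s6}
s2 ∉ Sat(AF (EF (EG ¬q))) = {s0, s1, s4, s5, s6}, so the formula does not hold at s2.

No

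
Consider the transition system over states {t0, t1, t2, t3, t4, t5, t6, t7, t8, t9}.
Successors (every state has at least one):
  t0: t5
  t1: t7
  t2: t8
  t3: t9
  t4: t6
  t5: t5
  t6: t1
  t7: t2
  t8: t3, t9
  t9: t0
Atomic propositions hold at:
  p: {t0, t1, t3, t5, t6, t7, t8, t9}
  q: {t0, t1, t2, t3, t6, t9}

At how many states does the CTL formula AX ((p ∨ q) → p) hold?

Sat(p ∨ q) = {t0, t1, t2, t3, t5, t6, t7, t8, t9}
Sat((p ∨ q) → p) = {t0, t1, t3, t4, t5, t6, t7, t8, t9}
Sat(AX ((p ∨ q) → p)) = {s : every successor in {t0, t1, t3, t4, t5, t6, t7, t8, t9}} = {t0, t1, t2, t3, t4, t5, t6, t8, t9}
|Sat(AX ((p ∨ q) → p))| = |{t0, t1, t2, t3, t4, t5, t6, t8, t9}| = 9.

9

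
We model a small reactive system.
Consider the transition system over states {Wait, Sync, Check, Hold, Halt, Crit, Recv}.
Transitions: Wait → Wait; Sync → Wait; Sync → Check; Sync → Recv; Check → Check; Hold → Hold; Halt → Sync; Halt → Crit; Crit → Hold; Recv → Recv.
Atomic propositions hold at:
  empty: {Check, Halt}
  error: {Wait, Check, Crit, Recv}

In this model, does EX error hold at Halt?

Sat(EX error) = {s : some successor in {Wait, Check, Crit, Recv}} = {Wait, Sync, Check, Halt, Recv}
Halt ∈ Sat(EX error) = {Wait, Sync, Check, Halt, Recv}, so the formula holds at Halt.

Yes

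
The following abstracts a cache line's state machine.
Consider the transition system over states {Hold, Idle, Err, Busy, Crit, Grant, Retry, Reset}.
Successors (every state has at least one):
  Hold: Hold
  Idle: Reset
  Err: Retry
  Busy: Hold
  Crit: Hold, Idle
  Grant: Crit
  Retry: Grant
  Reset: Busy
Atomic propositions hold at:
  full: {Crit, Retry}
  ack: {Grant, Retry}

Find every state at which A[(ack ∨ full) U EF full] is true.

{Err, Crit, Grant, Retry}

Sat(ack ∨ full) = {Crit, Grant, Retry}
EF full: least fixpoint, start Z0 = {Crit, Retry}, add states with some successor in Z. Z1 = {Err, Crit, Grant, Retry}; fixed.
Sat(EF full) = {Err, Crit, Grant, Retry}
A[(ack ∨ full) U EF full]: least fixpoint, start Z0 = Sat(EF full) = {Err, Crit, Grant, Retry}, add states in Sat(ack ∨ full) with every successor in Z. Already a fixed point.
Sat(A[(ack ∨ full) U EF full]) = {Err, Crit, Grant, Retry}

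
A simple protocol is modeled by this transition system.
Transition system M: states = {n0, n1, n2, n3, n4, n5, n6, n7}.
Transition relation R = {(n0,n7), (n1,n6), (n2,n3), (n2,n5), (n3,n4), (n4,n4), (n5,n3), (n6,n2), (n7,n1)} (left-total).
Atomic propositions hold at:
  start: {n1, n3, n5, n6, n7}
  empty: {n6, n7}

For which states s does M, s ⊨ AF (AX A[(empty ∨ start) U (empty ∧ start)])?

Sat(empty ∨ start) = {n1, n3, n5, n6, n7}
Sat(empty ∧ start) = {n6, n7}
A[(empty ∨ start) U (empty ∧ start)]: least fixpoint, start Z0 = Sat((empty ∧ start)) = {n6, n7}, add states in Sat(empty ∨ start) with every successor in Z. Z1 = {n1, n6, n7}; fixed.
Sat(A[(empty ∨ start) U (empty ∧ start)]) = {n1, n6, n7}
Sat(AX A[(empty ∨ start) U (empty ∧ start)]) = {s : every successor in {n1, n6, n7}} = {n0, n1, n7}
AF (AX A[(empty ∨ start) U (empty ∧ start)]): least fixpoint, start Z0 = {n0, n1, n7}, add states with every successor in Z. Already a fixed point.
Sat(AF (AX A[(empty ∨ start) U (empty ∧ start)])) = {n0, n1, n7}

{n0, n1, n7}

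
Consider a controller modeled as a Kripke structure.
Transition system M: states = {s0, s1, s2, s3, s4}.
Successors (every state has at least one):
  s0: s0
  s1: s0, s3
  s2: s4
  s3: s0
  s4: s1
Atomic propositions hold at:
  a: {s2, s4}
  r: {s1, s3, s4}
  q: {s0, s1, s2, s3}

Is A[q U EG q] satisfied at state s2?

EG q: greatest fixpoint, start Z0 = {s0, s1, s2, s3}, keep only states in Sat with some successor in Z. Z1 = {s0, s1, s3}; fixed.
Sat(EG q) = {s0, s1, s3}
A[q U EG q]: least fixpoint, start Z0 = Sat(EG q) = {s0, s1, s3}, add states in Sat(q) with every successor in Z. Already a fixed point.
Sat(A[q U EG q]) = {s0, s1, s3}
s2 ∉ Sat(A[q U EG q]) = {s0, s1, s3}, so the formula does not hold at s2.

No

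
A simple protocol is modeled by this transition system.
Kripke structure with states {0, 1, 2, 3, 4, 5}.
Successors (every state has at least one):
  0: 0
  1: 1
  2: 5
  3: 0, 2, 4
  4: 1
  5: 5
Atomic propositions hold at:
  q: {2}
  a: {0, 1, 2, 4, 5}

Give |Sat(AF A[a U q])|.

1

A[a U q]: least fixpoint, start Z0 = Sat(q) = {2}, add states in Sat(a) with every successor in Z. Already a fixed point.
Sat(A[a U q]) = {2}
AF A[a U q]: least fixpoint, start Z0 = {2}, add states with every successor in Z. Already a fixed point.
Sat(AF A[a U q]) = {2}
|Sat(AF A[a U q])| = |{2}| = 1.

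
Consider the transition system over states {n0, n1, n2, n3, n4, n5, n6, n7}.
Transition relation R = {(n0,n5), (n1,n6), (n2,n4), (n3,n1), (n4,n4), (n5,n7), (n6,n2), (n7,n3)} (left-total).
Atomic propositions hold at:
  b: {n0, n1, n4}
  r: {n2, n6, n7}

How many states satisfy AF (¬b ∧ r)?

Sat(¬b) = {n2, n3, n5, n6, n7}
Sat(¬b ∧ r) = {n2, n6, n7}
AF (¬b ∧ r): least fixpoint, start Z0 = {n2, n6, n7}, add states with every successor in Z. Z1 = {n1, n2, n5, n6, n7}; Z2 = {n0, n1, n2, n3, n5, n6, n7}; fixed.
Sat(AF (¬b ∧ r)) = {n0, n1, n2, n3, n5, n6, n7}
|Sat(AF (¬b ∧ r))| = |{n0, n1, n2, n3, n5, n6, n7}| = 7.

7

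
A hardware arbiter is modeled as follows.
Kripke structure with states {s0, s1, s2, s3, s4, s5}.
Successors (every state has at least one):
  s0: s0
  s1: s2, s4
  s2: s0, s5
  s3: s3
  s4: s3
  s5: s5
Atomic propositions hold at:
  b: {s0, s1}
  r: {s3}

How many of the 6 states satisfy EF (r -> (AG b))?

5

AG b: greatest fixpoint, start Z0 = {s0, s1}, keep only states in Sat with every successor in Z. Z1 = {s0}; fixed.
Sat(AG b) = {s0}
Sat(r -> (AG b)) = {s0, s1, s2, s4, s5}
EF (r -> (AG b)): least fixpoint, start Z0 = {s0, s1, s2, s4, s5}, add states with some successor in Z. Already a fixed point.
Sat(EF (r -> (AG b))) = {s0, s1, s2, s4, s5}
|Sat(EF (r -> (AG b)))| = |{s0, s1, s2, s4, s5}| = 5.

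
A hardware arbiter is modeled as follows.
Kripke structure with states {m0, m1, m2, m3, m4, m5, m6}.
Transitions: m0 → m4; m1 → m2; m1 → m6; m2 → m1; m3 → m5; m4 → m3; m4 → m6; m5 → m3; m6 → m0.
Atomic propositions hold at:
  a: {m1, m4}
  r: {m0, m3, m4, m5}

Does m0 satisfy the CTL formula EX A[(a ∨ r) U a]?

Yes

Sat(a ∨ r) = {m0, m1, m3, m4, m5}
A[(a ∨ r) U a]: least fixpoint, start Z0 = Sat(a) = {m1, m4}, add states in Sat(a ∨ r) with every successor in Z. Z1 = {m0, m1, m4}; fixed.
Sat(A[(a ∨ r) U a]) = {m0, m1, m4}
Sat(EX A[(a ∨ r) U a]) = {s : some successor in {m0, m1, m4}} = {m0, m2, m6}
m0 ∈ Sat(EX A[(a ∨ r) U a]) = {m0, m2, m6}, so the formula holds at m0.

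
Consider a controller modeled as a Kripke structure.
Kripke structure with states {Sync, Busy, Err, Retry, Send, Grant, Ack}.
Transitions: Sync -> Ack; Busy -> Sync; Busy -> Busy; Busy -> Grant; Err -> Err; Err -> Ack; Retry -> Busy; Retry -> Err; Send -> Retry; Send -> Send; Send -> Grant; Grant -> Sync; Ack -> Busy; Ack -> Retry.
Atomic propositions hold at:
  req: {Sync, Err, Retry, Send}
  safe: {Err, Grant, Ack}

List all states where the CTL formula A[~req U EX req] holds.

Sat(~req) = {Busy, Grant, Ack}
Sat(EX req) = {s : some successor in {Sync, Err, Retry, Send}} = {Busy, Err, Retry, Send, Grant, Ack}
A[~req U EX req]: least fixpoint, start Z0 = Sat(EX req) = {Busy, Err, Retry, Send, Grant, Ack}, add states in Sat(~req) with every successor in Z. Already a fixed point.
Sat(A[~req U EX req]) = {Busy, Err, Retry, Send, Grant, Ack}

{Busy, Err, Retry, Send, Grant, Ack}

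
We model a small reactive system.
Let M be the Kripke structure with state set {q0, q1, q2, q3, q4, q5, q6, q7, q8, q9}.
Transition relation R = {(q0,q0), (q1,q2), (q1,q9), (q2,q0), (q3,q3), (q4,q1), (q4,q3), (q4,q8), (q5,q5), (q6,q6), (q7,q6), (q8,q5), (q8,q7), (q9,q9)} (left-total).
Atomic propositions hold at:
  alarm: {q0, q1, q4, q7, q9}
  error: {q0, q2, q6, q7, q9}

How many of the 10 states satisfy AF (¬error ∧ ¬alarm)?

3

Sat(¬error) = {q1, q3, q4, q5, q8}
Sat(¬alarm) = {q2, q3, q5, q6, q8}
Sat(¬error ∧ ¬alarm) = {q3, q5, q8}
AF (¬error ∧ ¬alarm): least fixpoint, start Z0 = {q3, q5, q8}, add states with every successor in Z. Already a fixed point.
Sat(AF (¬error ∧ ¬alarm)) = {q3, q5, q8}
|Sat(AF (¬error ∧ ¬alarm))| = |{q3, q5, q8}| = 3.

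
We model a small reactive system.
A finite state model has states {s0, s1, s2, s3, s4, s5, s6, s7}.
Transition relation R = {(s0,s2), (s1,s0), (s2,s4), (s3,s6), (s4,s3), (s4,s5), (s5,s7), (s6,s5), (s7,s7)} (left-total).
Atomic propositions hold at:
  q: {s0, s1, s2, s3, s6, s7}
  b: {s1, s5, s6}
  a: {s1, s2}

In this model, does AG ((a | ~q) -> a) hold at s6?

Sat(~q) = {s4, s5}
Sat(a | ~q) = {s1, s2, s4, s5}
Sat((a | ~q) -> a) = {s0, s1, s2, s3, s6, s7}
AG ((a | ~q) -> a): greatest fixpoint, start Z0 = {s0, s1, s2, s3, s6, s7}, keep only states in Sat with every successor in Z. Z1 = {s0, s1, s3, s7}; Z2 = {s1, s7}; Z3 = {s7}; fixed.
Sat(AG ((a | ~q) -> a)) = {s7}
s6 ∉ Sat(AG ((a | ~q) -> a)) = {s7}, so the formula does not hold at s6.

No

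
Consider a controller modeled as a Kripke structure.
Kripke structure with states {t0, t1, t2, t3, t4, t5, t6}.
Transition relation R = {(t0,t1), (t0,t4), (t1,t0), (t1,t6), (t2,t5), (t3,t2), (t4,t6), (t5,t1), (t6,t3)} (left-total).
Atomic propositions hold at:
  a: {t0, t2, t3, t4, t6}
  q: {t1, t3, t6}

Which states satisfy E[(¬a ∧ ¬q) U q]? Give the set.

{t1, t3, t5, t6}

Sat(¬a) = {t1, t5}
Sat(¬q) = {t0, t2, t4, t5}
Sat(¬a ∧ ¬q) = {t5}
E[(¬a ∧ ¬q) U q]: least fixpoint, start Z0 = Sat(q) = {t1, t3, t6}, add states in Sat(¬a ∧ ¬q) with some successor in Z. Z1 = {t1, t3, t5, t6}; fixed.
Sat(E[(¬a ∧ ¬q) U q]) = {t1, t3, t5, t6}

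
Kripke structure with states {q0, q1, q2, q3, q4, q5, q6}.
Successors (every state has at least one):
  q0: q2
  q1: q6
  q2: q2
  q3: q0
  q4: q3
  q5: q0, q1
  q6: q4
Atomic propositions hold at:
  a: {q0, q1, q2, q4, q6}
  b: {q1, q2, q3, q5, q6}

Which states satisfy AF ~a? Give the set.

{q1, q3, q4, q5, q6}

Sat(~a) = {q3, q5}
AF ~a: least fixpoint, start Z0 = {q3, q5}, add states with every successor in Z. Z1 = {q3, q4, q5}; Z2 = {q3, q4, q5, q6}; Z3 = {q1, q3, q4, q5, q6}; fixed.
Sat(AF ~a) = {q1, q3, q4, q5, q6}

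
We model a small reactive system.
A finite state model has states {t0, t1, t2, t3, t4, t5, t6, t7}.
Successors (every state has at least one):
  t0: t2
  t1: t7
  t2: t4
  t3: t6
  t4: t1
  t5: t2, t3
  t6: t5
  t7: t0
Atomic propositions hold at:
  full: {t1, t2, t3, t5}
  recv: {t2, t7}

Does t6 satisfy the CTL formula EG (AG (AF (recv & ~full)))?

Sat(~full) = {t0, t4, t6, t7}
Sat(recv & ~full) = {t7}
AF (recv & ~full): least fixpoint, start Z0 = {t7}, add states with every successor in Z. Z1 = {t1, t7}; Z2 = {t1, t4, t7}; Z3 = {t1, t2, t4, t7}; Z4 = {t0, t1, t2, t4, t7}; fixed.
Sat(AF (recv & ~full)) = {t0, t1, t2, t4, t7}
AG (AF (recv & ~full)): greatest fixpoint, start Z0 = {t0, t1, t2, t4, t7}, keep only states in Sat with every successor in Z. Already a fixed point.
Sat(AG (AF (recv & ~full))) = {t0, t1, t2, t4, t7}
EG (AG (AF (recv & ~full))): greatest fixpoint, start Z0 = {t0, t1, t2, t4, t7}, keep only states in Sat with some successor in Z. Already a fixed point.
Sat(EG (AG (AF (recv & ~full)))) = {t0, t1, t2, t4, t7}
t6 ∉ Sat(EG (AG (AF (recv & ~full)))) = {t0, t1, t2, t4, t7}, so the formula does not hold at t6.

No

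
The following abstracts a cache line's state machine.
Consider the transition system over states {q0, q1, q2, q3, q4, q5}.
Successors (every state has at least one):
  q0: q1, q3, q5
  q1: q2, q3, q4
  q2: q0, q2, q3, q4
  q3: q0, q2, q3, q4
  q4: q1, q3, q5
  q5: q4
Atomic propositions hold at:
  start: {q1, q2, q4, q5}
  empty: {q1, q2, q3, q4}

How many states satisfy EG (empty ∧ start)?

3

Sat(empty ∧ start) = {q1, q2, q4}
EG (empty ∧ start): greatest fixpoint, start Z0 = {q1, q2, q4}, keep only states in Sat with some successor in Z. Already a fixed point.
Sat(EG (empty ∧ start)) = {q1, q2, q4}
|Sat(EG (empty ∧ start))| = |{q1, q2, q4}| = 3.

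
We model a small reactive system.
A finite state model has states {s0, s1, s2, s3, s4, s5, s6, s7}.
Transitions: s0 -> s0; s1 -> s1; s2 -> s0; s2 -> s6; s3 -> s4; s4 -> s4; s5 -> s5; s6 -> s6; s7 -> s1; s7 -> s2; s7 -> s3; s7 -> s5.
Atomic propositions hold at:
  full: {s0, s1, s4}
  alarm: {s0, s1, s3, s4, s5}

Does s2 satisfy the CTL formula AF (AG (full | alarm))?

No

Sat(full | alarm) = {s0, s1, s3, s4, s5}
AG (full | alarm): greatest fixpoint, start Z0 = {s0, s1, s3, s4, s5}, keep only states in Sat with every successor in Z. Already a fixed point.
Sat(AG (full | alarm)) = {s0, s1, s3, s4, s5}
AF (AG (full | alarm)): least fixpoint, start Z0 = {s0, s1, s3, s4, s5}, add states with every successor in Z. Already a fixed point.
Sat(AF (AG (full | alarm))) = {s0, s1, s3, s4, s5}
s2 ∉ Sat(AF (AG (full | alarm))) = {s0, s1, s3, s4, s5}, so the formula does not hold at s2.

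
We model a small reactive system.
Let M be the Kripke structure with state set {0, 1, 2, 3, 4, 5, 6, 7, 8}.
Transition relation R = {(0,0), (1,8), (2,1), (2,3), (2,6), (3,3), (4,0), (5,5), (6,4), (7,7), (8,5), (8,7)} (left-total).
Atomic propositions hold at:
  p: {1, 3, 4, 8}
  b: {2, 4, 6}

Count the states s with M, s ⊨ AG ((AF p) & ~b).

1

AF p: least fixpoint, start Z0 = {1, 3, 4, 8}, add states with every successor in Z. Z1 = {1, 3, 4, 6, 8}; Z2 = {1, 2, 3, 4, 6, 8}; fixed.
Sat(AF p) = {1, 2, 3, 4, 6, 8}
Sat(~b) = {0, 1, 3, 5, 7, 8}
Sat((AF p) & ~b) = {1, 3, 8}
AG ((AF p) & ~b): greatest fixpoint, start Z0 = {1, 3, 8}, keep only states in Sat with every successor in Z. Z1 = {1, 3}; Z2 = {3}; fixed.
Sat(AG ((AF p) & ~b)) = {3}
|Sat(AG ((AF p) & ~b))| = |{3}| = 1.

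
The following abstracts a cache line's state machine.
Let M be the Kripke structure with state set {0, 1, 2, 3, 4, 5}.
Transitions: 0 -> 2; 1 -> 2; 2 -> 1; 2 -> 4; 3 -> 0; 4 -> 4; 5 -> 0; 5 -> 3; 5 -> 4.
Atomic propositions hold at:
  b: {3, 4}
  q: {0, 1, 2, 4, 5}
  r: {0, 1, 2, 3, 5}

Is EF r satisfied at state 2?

Yes

EF r: least fixpoint, start Z0 = {0, 1, 2, 3, 5}, add states with some successor in Z. Already a fixed point.
Sat(EF r) = {0, 1, 2, 3, 5}
2 ∈ Sat(EF r) = {0, 1, 2, 3, 5}, so the formula holds at 2.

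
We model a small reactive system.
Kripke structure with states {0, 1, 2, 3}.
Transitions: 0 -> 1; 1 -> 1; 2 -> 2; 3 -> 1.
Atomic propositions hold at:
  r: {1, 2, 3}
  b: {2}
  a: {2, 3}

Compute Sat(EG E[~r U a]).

Sat(~r) = {0}
E[~r U a]: least fixpoint, start Z0 = Sat(a) = {2, 3}, add states in Sat(~r) with some successor in Z. Already a fixed point.
Sat(E[~r U a]) = {2, 3}
EG E[~r U a]: greatest fixpoint, start Z0 = {2, 3}, keep only states in Sat with some successor in Z. Z1 = {2}; fixed.
Sat(EG E[~r U a]) = {2}

{2}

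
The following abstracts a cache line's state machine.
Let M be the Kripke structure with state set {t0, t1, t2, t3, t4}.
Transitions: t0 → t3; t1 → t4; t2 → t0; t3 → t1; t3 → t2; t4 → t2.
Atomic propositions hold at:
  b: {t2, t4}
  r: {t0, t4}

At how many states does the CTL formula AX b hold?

2

Sat(AX b) = {s : every successor in {t2, t4}} = {t1, t4}
|Sat(AX b)| = |{t1, t4}| = 2.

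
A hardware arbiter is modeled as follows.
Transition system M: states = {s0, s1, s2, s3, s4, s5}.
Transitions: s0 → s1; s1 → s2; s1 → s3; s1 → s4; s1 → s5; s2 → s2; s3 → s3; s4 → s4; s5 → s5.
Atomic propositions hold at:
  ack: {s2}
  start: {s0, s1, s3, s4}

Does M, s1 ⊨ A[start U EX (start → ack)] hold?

Yes

Sat(start → ack) = {s2, s5}
Sat(EX (start → ack)) = {s : some successor in {s2, s5}} = {s1, s2, s5}
A[start U EX (start → ack)]: least fixpoint, start Z0 = Sat(EX (start → ack)) = {s1, s2, s5}, add states in Sat(start) with every successor in Z. Z1 = {s0, s1, s2, s5}; fixed.
Sat(A[start U EX (start → ack)]) = {s0, s1, s2, s5}
s1 ∈ Sat(A[start U EX (start → ack)]) = {s0, s1, s2, s5}, so the formula holds at s1.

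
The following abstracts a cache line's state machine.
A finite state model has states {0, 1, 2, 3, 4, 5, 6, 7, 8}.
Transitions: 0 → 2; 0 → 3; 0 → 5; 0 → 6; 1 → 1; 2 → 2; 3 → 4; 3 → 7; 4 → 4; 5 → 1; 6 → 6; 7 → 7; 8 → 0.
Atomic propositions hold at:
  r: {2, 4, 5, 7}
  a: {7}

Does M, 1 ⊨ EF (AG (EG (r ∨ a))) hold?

Sat(r ∨ a) = {2, 4, 5, 7}
EG (r ∨ a): greatest fixpoint, start Z0 = {2, 4, 5, 7}, keep only states in Sat with some successor in Z. Z1 = {2, 4, 7}; fixed.
Sat(EG (r ∨ a)) = {2, 4, 7}
AG (EG (r ∨ a)): greatest fixpoint, start Z0 = {2, 4, 7}, keep only states in Sat with every successor in Z. Already a fixed point.
Sat(AG (EG (r ∨ a))) = {2, 4, 7}
EF (AG (EG (r ∨ a))): least fixpoint, start Z0 = {2, 4, 7}, add states with some successor in Z. Z1 = {0, 2, 3, 4, 7}; Z2 = {0, 2, 3, 4, 7, 8}; fixed.
Sat(EF (AG (EG (r ∨ a)))) = {0, 2, 3, 4, 7, 8}
1 ∉ Sat(EF (AG (EG (r ∨ a)))) = {0, 2, 3, 4, 7, 8}, so the formula does not hold at 1.

No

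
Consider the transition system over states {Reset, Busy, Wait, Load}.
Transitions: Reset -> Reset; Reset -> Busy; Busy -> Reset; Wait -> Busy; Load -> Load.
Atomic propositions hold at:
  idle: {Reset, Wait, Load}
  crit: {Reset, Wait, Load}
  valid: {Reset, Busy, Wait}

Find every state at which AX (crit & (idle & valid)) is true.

Sat(idle & valid) = {Reset, Wait}
Sat(crit & (idle & valid)) = {Reset, Wait}
Sat(AX (crit & (idle & valid))) = {s : every successor in {Reset, Wait}} = {Busy}

{Busy}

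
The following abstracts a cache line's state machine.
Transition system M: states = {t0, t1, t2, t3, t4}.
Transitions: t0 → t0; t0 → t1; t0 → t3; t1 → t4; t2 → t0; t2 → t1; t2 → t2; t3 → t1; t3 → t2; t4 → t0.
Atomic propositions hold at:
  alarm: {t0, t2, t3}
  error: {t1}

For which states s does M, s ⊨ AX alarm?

Sat(AX alarm) = {s : every successor in {t0, t2, t3}} = {t4}

{t4}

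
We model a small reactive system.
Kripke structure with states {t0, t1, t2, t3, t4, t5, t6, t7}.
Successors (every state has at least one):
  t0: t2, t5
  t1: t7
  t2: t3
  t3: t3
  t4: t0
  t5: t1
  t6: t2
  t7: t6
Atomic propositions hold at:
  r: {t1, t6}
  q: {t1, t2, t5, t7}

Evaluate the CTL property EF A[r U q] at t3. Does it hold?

No

A[r U q]: least fixpoint, start Z0 = Sat(q) = {t1, t2, t5, t7}, add states in Sat(r) with every successor in Z. Z1 = {t1, t2, t5, t6, t7}; fixed.
Sat(A[r U q]) = {t1, t2, t5, t6, t7}
EF A[r U q]: least fixpoint, start Z0 = {t1, t2, t5, t6, t7}, add states with some successor in Z. Z1 = {t0, t1, t2, t5, t6, t7}; Z2 = {t0, t1, t2, t4, t5, t6, t7}; fixed.
Sat(EF A[r U q]) = {t0, t1, t2, t4, t5, t6, t7}
t3 ∉ Sat(EF A[r U q]) = {t0, t1, t2, t4, t5, t6, t7}, so the formula does not hold at t3.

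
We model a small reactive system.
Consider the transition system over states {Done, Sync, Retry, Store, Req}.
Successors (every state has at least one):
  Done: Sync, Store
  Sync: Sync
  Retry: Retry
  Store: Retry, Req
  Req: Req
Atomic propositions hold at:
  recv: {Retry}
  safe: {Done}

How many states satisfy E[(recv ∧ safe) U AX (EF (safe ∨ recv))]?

Sat(recv ∧ safe) = ∅
Sat(safe ∨ recv) = {Done, Retry}
EF (safe ∨ recv): least fixpoint, start Z0 = {Done, Retry}, add states with some successor in Z. Z1 = {Done, Retry, Store}; fixed.
Sat(EF (safe ∨ recv)) = {Done, Retry, Store}
Sat(AX (EF (safe ∨ recv))) = {s : every successor in {Done, Retry, Store}} = {Retry}
E[(recv ∧ safe) U AX (EF (safe ∨ recv))]: least fixpoint, start Z0 = Sat(AX (EF (safe ∨ recv))) = {Retry}, add states in Sat(recv ∧ safe) with some successor in Z. Already a fixed point.
Sat(E[(recv ∧ safe) U AX (EF (safe ∨ recv))]) = {Retry}
|Sat(E[(recv ∧ safe) U AX (EF (safe ∨ recv))])| = |{Retry}| = 1.

1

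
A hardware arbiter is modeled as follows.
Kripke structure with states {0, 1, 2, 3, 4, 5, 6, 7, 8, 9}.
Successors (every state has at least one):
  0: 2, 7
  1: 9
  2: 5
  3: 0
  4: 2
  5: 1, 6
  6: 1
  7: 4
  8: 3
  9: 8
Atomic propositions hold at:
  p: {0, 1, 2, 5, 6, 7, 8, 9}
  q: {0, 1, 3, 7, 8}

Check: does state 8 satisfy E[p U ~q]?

Sat(~q) = {2, 4, 5, 6, 9}
E[p U ~q]: least fixpoint, start Z0 = Sat(~q) = {2, 4, 5, 6, 9}, add states in Sat(p) with some successor in Z. Z1 = {0, 1, 2, 4, 5, 6, 7, 9}; fixed.
Sat(E[p U ~q]) = {0, 1, 2, 4, 5, 6, 7, 9}
8 ∉ Sat(E[p U ~q]) = {0, 1, 2, 4, 5, 6, 7, 9}, so the formula does not hold at 8.

No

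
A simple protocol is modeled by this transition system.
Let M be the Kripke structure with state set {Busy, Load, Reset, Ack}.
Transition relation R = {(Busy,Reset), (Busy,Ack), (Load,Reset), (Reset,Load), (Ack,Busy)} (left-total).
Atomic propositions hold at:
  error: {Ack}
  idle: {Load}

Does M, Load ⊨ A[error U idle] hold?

A[error U idle]: least fixpoint, start Z0 = Sat(idle) = {Load}, add states in Sat(error) with every successor in Z. Already a fixed point.
Sat(A[error U idle]) = {Load}
Load ∈ Sat(A[error U idle]) = {Load}, so the formula holds at Load.

Yes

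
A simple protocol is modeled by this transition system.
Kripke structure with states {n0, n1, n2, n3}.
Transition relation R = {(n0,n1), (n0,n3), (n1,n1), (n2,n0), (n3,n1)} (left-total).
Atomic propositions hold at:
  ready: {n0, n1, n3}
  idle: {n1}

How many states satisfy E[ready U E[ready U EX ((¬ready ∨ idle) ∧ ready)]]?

Sat(¬ready) = {n2}
Sat(¬ready ∨ idle) = {n1, n2}
Sat((¬ready ∨ idle) ∧ ready) = {n1}
Sat(EX ((¬ready ∨ idle) ∧ ready)) = {s : some successor in {n1}} = {n0, n1, n3}
E[ready U EX ((¬ready ∨ idle) ∧ ready)]: least fixpoint, start Z0 = Sat(EX ((¬ready ∨ idle) ∧ ready)) = {n0, n1, n3}, add states in Sat(ready) with some successor in Z. Already a fixed point.
Sat(E[ready U EX ((¬ready ∨ idle) ∧ ready)]) = {n0, n1, n3}
E[ready U E[ready U EX ((¬ready ∨ idle) ∧ ready)]]: least fixpoint, start Z0 = Sat(E[ready U EX ((¬ready ∨ idle) ∧ ready)]) = {n0, n1, n3}, add states in Sat(ready) with some successor in Z. Already a fixed point.
Sat(E[ready U E[ready U EX ((¬ready ∨ idle) ∧ ready)]]) = {n0, n1, n3}
|Sat(E[ready U E[ready U EX ((¬ready ∨ idle) ∧ ready)]])| = |{n0, n1, n3}| = 3.

3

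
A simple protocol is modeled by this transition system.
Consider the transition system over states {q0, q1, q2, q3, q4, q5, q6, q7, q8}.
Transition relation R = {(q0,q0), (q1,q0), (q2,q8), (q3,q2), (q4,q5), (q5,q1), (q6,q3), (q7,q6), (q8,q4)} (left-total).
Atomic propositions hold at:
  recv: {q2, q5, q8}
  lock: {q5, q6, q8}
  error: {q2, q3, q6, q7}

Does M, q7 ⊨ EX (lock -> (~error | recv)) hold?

No

Sat(~error) = {q0, q1, q4, q5, q8}
Sat(~error | recv) = {q0, q1, q2, q4, q5, q8}
Sat(lock -> (~error | recv)) = {q0, q1, q2, q3, q4, q5, q7, q8}
Sat(EX (lock -> (~error | recv))) = {s : some successor in {q0, q1, q2, q3, q4, q5, q7, q8}} = {q0, q1, q2, q3, q4, q5, q6, q8}
q7 ∉ Sat(EX (lock -> (~error | recv))) = {q0, q1, q2, q3, q4, q5, q6, q8}, so the formula does not hold at q7.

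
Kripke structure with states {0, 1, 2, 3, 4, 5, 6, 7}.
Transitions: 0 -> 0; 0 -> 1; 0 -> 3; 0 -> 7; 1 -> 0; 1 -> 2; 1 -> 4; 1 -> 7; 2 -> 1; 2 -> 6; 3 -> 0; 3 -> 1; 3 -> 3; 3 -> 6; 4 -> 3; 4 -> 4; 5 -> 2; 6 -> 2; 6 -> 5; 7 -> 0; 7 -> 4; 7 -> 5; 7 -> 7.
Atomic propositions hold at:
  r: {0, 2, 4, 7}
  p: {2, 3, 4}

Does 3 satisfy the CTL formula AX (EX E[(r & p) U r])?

Yes

Sat(r & p) = {2, 4}
E[(r & p) U r]: least fixpoint, start Z0 = Sat(r) = {0, 2, 4, 7}, add states in Sat(r & p) with some successor in Z. Already a fixed point.
Sat(E[(r & p) U r]) = {0, 2, 4, 7}
Sat(EX E[(r & p) U r]) = {s : some successor in {0, 2, 4, 7}} = {0, 1, 3, 4, 5, 6, 7}
Sat(AX (EX E[(r & p) U r])) = {s : every successor in {0, 1, 3, 4, 5, 6, 7}} = {0, 2, 3, 4, 7}
3 ∈ Sat(AX (EX E[(r & p) U r])) = {0, 2, 3, 4, 7}, so the formula holds at 3.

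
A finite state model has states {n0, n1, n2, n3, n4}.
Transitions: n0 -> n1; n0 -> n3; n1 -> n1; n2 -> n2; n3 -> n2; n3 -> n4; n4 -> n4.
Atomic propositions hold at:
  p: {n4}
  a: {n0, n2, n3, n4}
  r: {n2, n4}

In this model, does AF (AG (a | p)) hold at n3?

Sat(a | p) = {n0, n2, n3, n4}
AG (a | p): greatest fixpoint, start Z0 = {n0, n2, n3, n4}, keep only states in Sat with every successor in Z. Z1 = {n2, n3, n4}; fixed.
Sat(AG (a | p)) = {n2, n3, n4}
AF (AG (a | p)): least fixpoint, start Z0 = {n2, n3, n4}, add states with every successor in Z. Already a fixed point.
Sat(AF (AG (a | p))) = {n2, n3, n4}
n3 ∈ Sat(AF (AG (a | p))) = {n2, n3, n4}, so the formula holds at n3.

Yes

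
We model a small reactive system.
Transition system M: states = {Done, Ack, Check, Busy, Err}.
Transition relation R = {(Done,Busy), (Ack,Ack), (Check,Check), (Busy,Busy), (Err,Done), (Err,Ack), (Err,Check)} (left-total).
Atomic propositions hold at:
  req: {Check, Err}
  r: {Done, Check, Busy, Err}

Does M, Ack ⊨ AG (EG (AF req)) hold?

AF req: least fixpoint, start Z0 = {Check, Err}, add states with every successor in Z. Already a fixed point.
Sat(AF req) = {Check, Err}
EG (AF req): greatest fixpoint, start Z0 = {Check, Err}, keep only states in Sat with some successor in Z. Already a fixed point.
Sat(EG (AF req)) = {Check, Err}
AG (EG (AF req)): greatest fixpoint, start Z0 = {Check, Err}, keep only states in Sat with every successor in Z. Z1 = {Check}; fixed.
Sat(AG (EG (AF req))) = {Check}
Ack ∉ Sat(AG (EG (AF req))) = {Check}, so the formula does not hold at Ack.

No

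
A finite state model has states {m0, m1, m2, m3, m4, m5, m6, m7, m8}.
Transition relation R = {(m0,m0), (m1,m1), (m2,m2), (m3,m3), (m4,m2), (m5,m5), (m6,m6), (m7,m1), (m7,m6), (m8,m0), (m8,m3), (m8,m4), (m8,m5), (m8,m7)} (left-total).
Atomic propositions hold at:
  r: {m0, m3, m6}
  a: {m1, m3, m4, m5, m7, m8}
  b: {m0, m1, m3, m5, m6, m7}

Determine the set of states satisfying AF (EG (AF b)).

AF b: least fixpoint, start Z0 = {m0, m1, m3, m5, m6, m7}, add states with every successor in Z. Already a fixed point.
Sat(AF b) = {m0, m1, m3, m5, m6, m7}
EG (AF b): greatest fixpoint, start Z0 = {m0, m1, m3, m5, m6, m7}, keep only states in Sat with some successor in Z. Already a fixed point.
Sat(EG (AF b)) = {m0, m1, m3, m5, m6, m7}
AF (EG (AF b)): least fixpoint, start Z0 = {m0, m1, m3, m5, m6, m7}, add states with every successor in Z. Already a fixed point.
Sat(AF (EG (AF b))) = {m0, m1, m3, m5, m6, m7}

{m0, m1, m3, m5, m6, m7}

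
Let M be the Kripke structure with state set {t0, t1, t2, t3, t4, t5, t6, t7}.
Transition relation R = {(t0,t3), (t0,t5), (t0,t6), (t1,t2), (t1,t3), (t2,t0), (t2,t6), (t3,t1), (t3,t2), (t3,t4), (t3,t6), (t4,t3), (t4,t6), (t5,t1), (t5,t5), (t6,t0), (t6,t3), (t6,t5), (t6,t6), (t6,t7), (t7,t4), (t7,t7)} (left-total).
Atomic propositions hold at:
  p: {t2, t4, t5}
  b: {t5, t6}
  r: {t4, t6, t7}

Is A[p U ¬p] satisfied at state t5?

No

Sat(¬p) = {t0, t1, t3, t6, t7}
A[p U ¬p]: least fixpoint, start Z0 = Sat(¬p) = {t0, t1, t3, t6, t7}, add states in Sat(p) with every successor in Z. Z1 = {t0, t1, t2, t3, t4, t6, t7}; fixed.
Sat(A[p U ¬p]) = {t0, t1, t2, t3, t4, t6, t7}
t5 ∉ Sat(A[p U ¬p]) = {t0, t1, t2, t3, t4, t6, t7}, so the formula does not hold at t5.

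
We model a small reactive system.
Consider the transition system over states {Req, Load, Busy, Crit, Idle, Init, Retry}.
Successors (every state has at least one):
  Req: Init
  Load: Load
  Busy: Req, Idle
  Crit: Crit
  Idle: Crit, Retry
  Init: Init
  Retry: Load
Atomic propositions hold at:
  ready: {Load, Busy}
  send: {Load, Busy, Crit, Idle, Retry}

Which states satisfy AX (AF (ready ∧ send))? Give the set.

Sat(ready ∧ send) = {Load, Busy}
AF (ready ∧ send): least fixpoint, start Z0 = {Load, Busy}, add states with every successor in Z. Z1 = {Load, Busy, Retry}; fixed.
Sat(AF (ready ∧ send)) = {Load, Busy, Retry}
Sat(AX (AF (ready ∧ send))) = {s : every successor in {Load, Busy, Retry}} = {Load, Retry}

{Load, Retry}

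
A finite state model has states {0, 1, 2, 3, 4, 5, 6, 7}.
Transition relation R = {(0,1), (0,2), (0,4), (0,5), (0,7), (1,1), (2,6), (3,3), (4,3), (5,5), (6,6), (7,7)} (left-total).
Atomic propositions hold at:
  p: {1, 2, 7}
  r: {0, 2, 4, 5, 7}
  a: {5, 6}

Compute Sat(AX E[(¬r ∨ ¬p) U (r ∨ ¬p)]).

{2, 3, 4, 5, 6, 7}

Sat(¬r) = {1, 3, 6}
Sat(¬p) = {0, 3, 4, 5, 6}
Sat(¬r ∨ ¬p) = {0, 1, 3, 4, 5, 6}
Sat(r ∨ ¬p) = {0, 2, 3, 4, 5, 6, 7}
E[(¬r ∨ ¬p) U (r ∨ ¬p)]: least fixpoint, start Z0 = Sat((r ∨ ¬p)) = {0, 2, 3, 4, 5, 6, 7}, add states in Sat(¬r ∨ ¬p) with some successor in Z. Already a fixed point.
Sat(E[(¬r ∨ ¬p) U (r ∨ ¬p)]) = {0, 2, 3, 4, 5, 6, 7}
Sat(AX E[(¬r ∨ ¬p) U (r ∨ ¬p)]) = {s : every successor in {0, 2, 3, 4, 5, 6, 7}} = {2, 3, 4, 5, 6, 7}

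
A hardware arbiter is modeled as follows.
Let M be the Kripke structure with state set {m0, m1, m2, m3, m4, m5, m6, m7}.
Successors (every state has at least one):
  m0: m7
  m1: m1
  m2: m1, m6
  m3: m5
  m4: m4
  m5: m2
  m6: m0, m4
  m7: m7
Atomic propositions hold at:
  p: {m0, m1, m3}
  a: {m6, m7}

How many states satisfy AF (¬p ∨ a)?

7

Sat(¬p) = {m2, m4, m5, m6, m7}
Sat(¬p ∨ a) = {m2, m4, m5, m6, m7}
AF (¬p ∨ a): least fixpoint, start Z0 = {m2, m4, m5, m6, m7}, add states with every successor in Z. Z1 = {m0, m2, m3, m4, m5, m6, m7}; fixed.
Sat(AF (¬p ∨ a)) = {m0, m2, m3, m4, m5, m6, m7}
|Sat(AF (¬p ∨ a))| = |{m0, m2, m3, m4, m5, m6, m7}| = 7.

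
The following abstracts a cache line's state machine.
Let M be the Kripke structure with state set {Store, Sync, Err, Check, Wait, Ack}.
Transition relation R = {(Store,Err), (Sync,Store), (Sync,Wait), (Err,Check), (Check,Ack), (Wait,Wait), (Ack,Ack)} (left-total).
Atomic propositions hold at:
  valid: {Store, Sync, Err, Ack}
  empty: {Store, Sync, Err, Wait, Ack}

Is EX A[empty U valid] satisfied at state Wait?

A[empty U valid]: least fixpoint, start Z0 = Sat(valid) = {Store, Sync, Err, Ack}, add states in Sat(empty) with every successor in Z. Already a fixed point.
Sat(A[empty U valid]) = {Store, Sync, Err, Ack}
Sat(EX A[empty U valid]) = {s : some successor in {Store, Sync, Err, Ack}} = {Store, Sync, Check, Ack}
Wait ∉ Sat(EX A[empty U valid]) = {Store, Sync, Check, Ack}, so the formula does not hold at Wait.

No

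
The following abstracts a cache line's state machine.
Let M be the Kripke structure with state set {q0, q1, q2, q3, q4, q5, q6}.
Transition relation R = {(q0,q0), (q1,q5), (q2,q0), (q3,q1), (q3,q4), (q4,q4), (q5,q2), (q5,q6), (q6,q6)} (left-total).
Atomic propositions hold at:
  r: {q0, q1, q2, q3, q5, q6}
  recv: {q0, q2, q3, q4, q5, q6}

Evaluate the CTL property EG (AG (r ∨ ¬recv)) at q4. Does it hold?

No

Sat(¬recv) = {q1}
Sat(r ∨ ¬recv) = {q0, q1, q2, q3, q5, q6}
AG (r ∨ ¬recv): greatest fixpoint, start Z0 = {q0, q1, q2, q3, q5, q6}, keep only states in Sat with every successor in Z. Z1 = {q0, q1, q2, q5, q6}; fixed.
Sat(AG (r ∨ ¬recv)) = {q0, q1, q2, q5, q6}
EG (AG (r ∨ ¬recv)): greatest fixpoint, start Z0 = {q0, q1, q2, q5, q6}, keep only states in Sat with some successor in Z. Already a fixed point.
Sat(EG (AG (r ∨ ¬recv))) = {q0, q1, q2, q5, q6}
q4 ∉ Sat(EG (AG (r ∨ ¬recv))) = {q0, q1, q2, q5, q6}, so the formula does not hold at q4.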